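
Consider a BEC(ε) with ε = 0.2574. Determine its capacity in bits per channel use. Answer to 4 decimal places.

Binary erasure channel: capacity C = 1 − ε.
C = 1 − 0.2574 = 0.7426 bits per channel use.

0.7426 bits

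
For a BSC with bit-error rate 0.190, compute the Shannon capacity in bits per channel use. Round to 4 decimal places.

0.2985 bits

Binary symmetric channel: C = 1 − h₂(ε) where h₂ is the binary entropy function.
h₂(0.190) = −0.190·log₂0.190 − 0.810·log₂0.810 = 0.7015.
C = 1 − 0.7015 = 0.2985 bits per channel use.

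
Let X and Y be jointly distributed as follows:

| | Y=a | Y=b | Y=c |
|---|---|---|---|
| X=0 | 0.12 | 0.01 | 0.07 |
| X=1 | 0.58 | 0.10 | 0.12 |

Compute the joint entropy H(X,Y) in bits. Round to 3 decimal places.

H(X,Y) = −Σ p(x,y)·log₂ p(x,y) over all 6 cells.
  cell (0,a): −0.12·log₂0.12 = 0.3671
  cell (0,b): −0.01·log₂0.01 = 0.0664
  cell (0,c): −0.07·log₂0.07 = 0.2686
  cell (1,a): −0.58·log₂0.58 = 0.4558
  cell (1,b): −0.10·log₂0.10 = 0.3322
  cell (1,c): −0.12·log₂0.12 = 0.3671
Sum = 1.857 bits.

1.857 bits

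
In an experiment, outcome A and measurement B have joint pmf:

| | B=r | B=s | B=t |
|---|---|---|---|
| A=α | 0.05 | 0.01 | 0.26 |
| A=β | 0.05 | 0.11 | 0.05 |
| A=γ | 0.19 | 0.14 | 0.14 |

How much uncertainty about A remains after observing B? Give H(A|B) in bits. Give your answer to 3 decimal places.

Chain rule: H(A|B) = H(A,B) − H(B).
Marginals: p(A) = (0.3200, 0.2100, 0.4700), p(B) = (0.2900, 0.2600, 0.4500).
H(A,B) = 2.8197 bits; H(B) = 1.5416 bits.
H(A|B) = 2.8197 − 1.5416 = 1.278 bits.

1.278 bits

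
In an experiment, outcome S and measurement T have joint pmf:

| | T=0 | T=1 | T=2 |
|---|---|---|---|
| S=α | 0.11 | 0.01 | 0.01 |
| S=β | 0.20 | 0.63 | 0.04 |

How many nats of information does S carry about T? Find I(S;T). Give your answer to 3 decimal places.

0.108 nats

Marginals: p(S) = (0.1300, 0.8700), p(T) = (0.3100, 0.6400, 0.0500).
I(S;T) = H(S) + H(T) − H(S,T).
H(S) = 0.3864, H(T) = 0.7985, H(S,T) = 1.0766.
I(S;T) = 0.3864 + 0.7985 − 1.0766 = 0.108 nats.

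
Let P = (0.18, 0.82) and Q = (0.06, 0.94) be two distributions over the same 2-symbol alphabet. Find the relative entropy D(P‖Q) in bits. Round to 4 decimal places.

0.1237 bits

D(P‖Q) = Σ p·log₂(p/q).
  0.18·log₂(0.18/0.06) = 0.28529
  0.82·log₂(0.82/0.94) = -0.16157
D(P‖Q) = 0.1237 bits.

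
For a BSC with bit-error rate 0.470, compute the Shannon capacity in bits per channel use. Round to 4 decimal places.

Binary symmetric channel: C = 1 − h₂(ε) where h₂ is the binary entropy function.
h₂(0.470) = −0.470·log₂0.470 − 0.530·log₂0.530 = 0.9974.
C = 1 − 0.9974 = 0.0026 bits per channel use.

0.0026 bits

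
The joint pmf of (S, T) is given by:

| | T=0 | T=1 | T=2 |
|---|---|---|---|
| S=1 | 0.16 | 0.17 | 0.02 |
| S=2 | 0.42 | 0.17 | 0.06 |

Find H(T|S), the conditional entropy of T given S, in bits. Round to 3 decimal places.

Marginals: p(S) = (0.3500, 0.6500), p(T) = (0.5800, 0.3400, 0.0800).
H(T|S) = Σ p(S) · H(T|S=·).
  S=1: p=0.3500, H(T|S=1) = 1.2582
  S=2: p=0.6500, H(T|S=2) = 1.2305
Weighted sum = 1.240 bits.

1.240 bits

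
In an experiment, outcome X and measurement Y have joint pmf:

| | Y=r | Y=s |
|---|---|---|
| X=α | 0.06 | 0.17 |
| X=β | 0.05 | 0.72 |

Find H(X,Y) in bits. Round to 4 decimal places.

H(X,Y) = −Σ p(x,y)·log₂ p(x,y) over all 4 cells.
  cell (α,r): −0.06·log₂0.06 = 0.24353
  cell (α,s): −0.17·log₂0.17 = 0.43459
  cell (β,r): −0.05·log₂0.05 = 0.21610
  cell (β,s): −0.72·log₂0.72 = 0.34123
Sum = 1.2354 bits.

1.2354 bits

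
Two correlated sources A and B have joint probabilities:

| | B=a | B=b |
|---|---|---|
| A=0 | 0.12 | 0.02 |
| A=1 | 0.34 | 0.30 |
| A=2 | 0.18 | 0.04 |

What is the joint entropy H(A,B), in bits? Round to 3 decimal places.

2.161 bits

H(A,B) = −Σ p(x,y)·log₂ p(x,y) over all 6 cells.
  cell (0,a): −0.12·log₂0.12 = 0.3671
  cell (0,b): −0.02·log₂0.02 = 0.1129
  cell (1,a): −0.34·log₂0.34 = 0.5292
  cell (1,b): −0.30·log₂0.30 = 0.5211
  cell (2,a): −0.18·log₂0.18 = 0.4453
  cell (2,b): −0.04·log₂0.04 = 0.1858
Sum = 2.161 bits.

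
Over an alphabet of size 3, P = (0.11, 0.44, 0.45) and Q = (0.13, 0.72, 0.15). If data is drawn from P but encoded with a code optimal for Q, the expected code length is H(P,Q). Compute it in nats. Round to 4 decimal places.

1.2227 nats

H(P,Q) = −Σ p·ln q.
  −0.11·ln(0.13) = 0.22442
  −0.44·ln(0.72) = 0.14454
  −0.45·ln(0.15) = 0.85370
H(P,Q) = 1.2227 nats.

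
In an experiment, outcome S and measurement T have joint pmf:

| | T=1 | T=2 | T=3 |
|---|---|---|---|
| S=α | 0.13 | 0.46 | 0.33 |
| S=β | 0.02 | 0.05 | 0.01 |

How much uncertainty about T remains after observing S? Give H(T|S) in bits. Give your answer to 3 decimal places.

1.419 bits

Chain rule: H(T|S) = H(S,T) − H(S).
Marginals: p(S) = (0.9200, 0.0800), p(T) = (0.1500, 0.5100, 0.3400).
H(S,T) = 1.8212 bits; H(S) = 0.4022 bits.
H(T|S) = 1.8212 − 0.4022 = 1.419 bits.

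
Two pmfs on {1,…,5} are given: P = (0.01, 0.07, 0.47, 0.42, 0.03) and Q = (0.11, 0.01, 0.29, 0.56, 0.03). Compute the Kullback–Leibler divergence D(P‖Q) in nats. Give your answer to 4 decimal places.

0.2183 nats

D(P‖Q) = Σ p·ln(p/q).
  0.01·ln(0.01/0.11) = -0.02398
  0.07·ln(0.07/0.01) = 0.13621
  0.47·ln(0.47/0.29) = 0.22694
  0.42·ln(0.42/0.56) = -0.12083
  0.03·ln(0.03/0.03) = 0.00000
D(P‖Q) = 0.2183 nats.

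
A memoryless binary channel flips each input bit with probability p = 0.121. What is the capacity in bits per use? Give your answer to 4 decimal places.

0.4678 bits

Binary symmetric channel: C = 1 − h₂(ε) where h₂ is the binary entropy function.
h₂(0.121) = −0.121·log₂0.121 − 0.879·log₂0.879 = 0.5322.
C = 1 − 0.5322 = 0.4678 bits per channel use.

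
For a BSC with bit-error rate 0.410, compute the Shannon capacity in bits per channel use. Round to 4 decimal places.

0.0235 bits

Binary symmetric channel: C = 1 − h₂(ε) where h₂ is the binary entropy function.
h₂(0.410) = −0.410·log₂0.410 − 0.590·log₂0.590 = 0.9765.
C = 1 − 0.9765 = 0.0235 bits per channel use.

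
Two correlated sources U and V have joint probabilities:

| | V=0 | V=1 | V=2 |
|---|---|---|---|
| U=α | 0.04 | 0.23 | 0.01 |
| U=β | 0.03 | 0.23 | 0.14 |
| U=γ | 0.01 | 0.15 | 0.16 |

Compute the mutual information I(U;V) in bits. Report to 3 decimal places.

Marginals: p(U) = (0.2800, 0.4000, 0.3200), p(V) = (0.0800, 0.6100, 0.3100).
I(U;V) = Σ p(x,y)·log₂[p(x,y)/(p(x)p(y))].
  (α,0): 0.04·log₂(1.7857) = 0.0335
  (α,1): 0.23·log₂(1.3466) = 0.0987
  (α,2): 0.01·log₂(0.1152) = -0.0312
  (β,0): 0.03·log₂(0.9375) = -0.0028
  (β,1): 0.23·log₂(0.9426) = -0.0196
  (β,2): 0.14·log₂(1.1290) = 0.0245
  (γ,0): 0.01·log₂(0.3906) = -0.0136
  (γ,1): 0.15·log₂(0.7684) = -0.0570
  (γ,2): 0.16·log₂(1.6129) = 0.1103
Sum = 0.143 bits.

0.143 bits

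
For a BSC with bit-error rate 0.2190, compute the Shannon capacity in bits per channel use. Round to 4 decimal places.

0.2417 bits

Binary symmetric channel: C = 1 − h₂(ε) where h₂ is the binary entropy function.
h₂(0.2190) = −0.2190·log₂0.2190 − 0.7810·log₂0.7810 = 0.7583.
C = 1 − 0.7583 = 0.2417 bits per channel use.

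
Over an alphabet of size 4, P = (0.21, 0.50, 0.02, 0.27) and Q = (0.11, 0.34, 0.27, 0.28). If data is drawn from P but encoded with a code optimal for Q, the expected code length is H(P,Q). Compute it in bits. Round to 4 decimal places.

H(P,Q) = −Σ p·log₂ q.
  −0.21·log₂(0.11) = 0.66873
  −0.50·log₂(0.34) = 0.77820
  −0.02·log₂(0.27) = 0.03778
  −0.27·log₂(0.28) = 0.49586
H(P,Q) = 1.9806 bits.

1.9806 bits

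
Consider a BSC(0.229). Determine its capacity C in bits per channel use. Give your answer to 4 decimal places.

Binary symmetric channel: C = 1 − h₂(ε) where h₂ is the binary entropy function.
h₂(0.229) = −0.229·log₂0.229 − 0.771·log₂0.771 = 0.7763.
C = 1 − 0.7763 = 0.2237 bits per channel use.

0.2237 bits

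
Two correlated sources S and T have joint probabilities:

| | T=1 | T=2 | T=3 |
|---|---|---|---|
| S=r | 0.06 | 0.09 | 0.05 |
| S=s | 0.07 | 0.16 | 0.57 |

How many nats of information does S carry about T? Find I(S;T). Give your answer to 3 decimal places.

0.074 nats

Marginals: p(S) = (0.2000, 0.8000), p(T) = (0.1300, 0.2500, 0.6200).
I(S;T) = Σ p(x,y)·ln[p(x,y)/(p(x)p(y))].
  (r,1): 0.06·ln(2.3077) = 0.0502
  (r,2): 0.09·ln(1.8000) = 0.0529
  (r,3): 0.05·ln(0.4032) = -0.0454
  (s,1): 0.07·ln(0.6731) = -0.0277
  (s,2): 0.16·ln(0.8000) = -0.0357
  (s,3): 0.57·ln(1.1492) = 0.0793
Sum = 0.074 nats.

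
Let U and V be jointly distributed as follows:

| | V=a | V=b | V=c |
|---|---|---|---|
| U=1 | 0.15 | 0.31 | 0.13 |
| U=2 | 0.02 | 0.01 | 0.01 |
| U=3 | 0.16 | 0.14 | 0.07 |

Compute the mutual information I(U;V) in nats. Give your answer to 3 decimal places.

Marginals: p(U) = (0.5900, 0.0400, 0.3700), p(V) = (0.3300, 0.4600, 0.2100).
I(U;V) = Σ p(x,y)·ln[p(x,y)/(p(x)p(y))].
  (1,a): 0.15·ln(0.7704) = -0.0391
  (1,b): 0.31·ln(1.1422) = 0.0412
  (1,c): 0.13·ln(1.0492) = 0.0062
  (2,a): 0.02·ln(1.5152) = 0.0083
  (2,b): 0.01·ln(0.5435) = -0.0061
  (2,c): 0.01·ln(1.1905) = 0.0017
  (3,a): 0.16·ln(1.3104) = 0.0433
  (3,b): 0.14·ln(0.8226) = -0.0273
  (3,c): 0.07·ln(0.9009) = -0.0073
Sum = 0.021 nats.

0.021 nats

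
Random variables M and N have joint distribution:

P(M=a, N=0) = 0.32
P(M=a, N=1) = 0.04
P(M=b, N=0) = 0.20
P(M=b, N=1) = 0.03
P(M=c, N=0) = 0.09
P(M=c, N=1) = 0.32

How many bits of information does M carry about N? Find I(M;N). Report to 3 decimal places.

Marginals: p(M) = (0.3600, 0.2300, 0.4100), p(N) = (0.6100, 0.3900).
I(M;N) = H(M) + H(N) − H(M,N).
H(M) = 1.5457, H(N) = 0.9648, H(M,N) = 2.1666.
I(M;N) = 1.5457 + 0.9648 − 2.1666 = 0.344 bits.

0.344 bits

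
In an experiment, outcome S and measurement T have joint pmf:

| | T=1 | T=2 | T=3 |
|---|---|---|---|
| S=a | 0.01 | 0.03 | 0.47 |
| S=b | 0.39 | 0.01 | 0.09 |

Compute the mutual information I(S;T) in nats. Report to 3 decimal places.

Marginals: p(S) = (0.5100, 0.4900), p(T) = (0.4000, 0.0400, 0.5600).
I(S;T) = Σ p(x,y)·ln[p(x,y)/(p(x)p(y))].
  (a,1): 0.01·ln(0.0490) = -0.0302
  (a,2): 0.03·ln(1.4706) = 0.0116
  (a,3): 0.47·ln(1.6457) = 0.2341
  (b,1): 0.39·ln(1.9898) = 0.2683
  (b,2): 0.01·ln(0.5102) = -0.0067
  (b,3): 0.09·ln(0.3280) = -0.1003
Sum = 0.377 nats.

0.377 nats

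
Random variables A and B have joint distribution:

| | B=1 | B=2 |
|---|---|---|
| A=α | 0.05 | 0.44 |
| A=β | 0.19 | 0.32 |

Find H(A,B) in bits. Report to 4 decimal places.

1.7185 bits

H(A,B) = −Σ p(x,y)·log₂ p(x,y) over all 4 cells.
  cell (α,1): −0.05·log₂0.05 = 0.21610
  cell (α,2): −0.44·log₂0.44 = 0.52115
  cell (β,1): −0.19·log₂0.19 = 0.45523
  cell (β,2): −0.32·log₂0.32 = 0.52603
Sum = 1.7185 bits.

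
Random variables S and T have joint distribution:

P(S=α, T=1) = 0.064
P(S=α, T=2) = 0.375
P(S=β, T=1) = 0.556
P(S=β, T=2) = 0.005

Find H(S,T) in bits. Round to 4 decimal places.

1.2935 bits

H(S,T) = −Σ p(x,y)·log₂ p(x,y) over all 4 cells.
  cell (α,1): −0.064·log₂0.064 = 0.25381
  cell (α,2): −0.375·log₂0.375 = 0.53064
  cell (β,1): −0.556·log₂0.556 = 0.47084
  cell (β,2): −0.005·log₂0.005 = 0.03822
Sum = 1.2935 bits.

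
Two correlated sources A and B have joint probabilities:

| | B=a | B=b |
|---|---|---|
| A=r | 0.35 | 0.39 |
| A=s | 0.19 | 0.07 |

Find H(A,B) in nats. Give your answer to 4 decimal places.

H(A,B) = −Σ p(x,y)·ln p(x,y) over all 4 cells.
  cell (r,a): −0.35·ln0.35 = 0.36744
  cell (r,b): −0.39·ln0.39 = 0.36723
  cell (s,a): −0.19·ln0.19 = 0.31554
  cell (s,b): −0.07·ln0.07 = 0.18615
Sum = 1.2364 nats.

1.2364 nats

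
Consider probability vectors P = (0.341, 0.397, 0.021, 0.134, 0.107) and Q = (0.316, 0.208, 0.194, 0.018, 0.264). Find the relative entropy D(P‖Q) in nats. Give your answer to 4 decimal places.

D(P‖Q) = Σ p·ln(p/q).
  0.341·ln(0.341/0.316) = 0.02596
  0.397·ln(0.397/0.208) = 0.25662
  0.021·ln(0.021/0.194) = -0.04669
  0.134·ln(0.134/0.018) = 0.26900
  0.107·ln(0.107/0.264) = -0.09663
D(P‖Q) = 0.4083 nats.

0.4083 nats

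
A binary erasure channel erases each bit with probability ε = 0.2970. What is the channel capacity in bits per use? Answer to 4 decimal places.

Binary erasure channel: capacity C = 1 − ε.
C = 1 − 0.2970 = 0.7030 bits per channel use.

0.7030 bits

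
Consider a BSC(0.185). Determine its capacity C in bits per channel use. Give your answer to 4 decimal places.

Binary symmetric channel: C = 1 − h₂(ε) where h₂ is the binary entropy function.
h₂(0.185) = −0.185·log₂0.185 − 0.815·log₂0.815 = 0.6909.
C = 1 − 0.6909 = 0.3091 bits per channel use.

0.3091 bits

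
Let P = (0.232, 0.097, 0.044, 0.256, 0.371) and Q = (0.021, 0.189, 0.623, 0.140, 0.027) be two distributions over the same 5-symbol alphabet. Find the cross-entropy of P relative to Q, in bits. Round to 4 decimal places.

H(P,Q) = −Σ p·log₂ q.
  −0.232·log₂(0.021) = 1.29304
  −0.097·log₂(0.189) = 0.23314
  −0.044·log₂(0.623) = 0.03004
  −0.256·log₂(0.140) = 0.72614
  −0.371·log₂(0.027) = 1.93324
H(P,Q) = 4.2156 bits.

4.2156 bits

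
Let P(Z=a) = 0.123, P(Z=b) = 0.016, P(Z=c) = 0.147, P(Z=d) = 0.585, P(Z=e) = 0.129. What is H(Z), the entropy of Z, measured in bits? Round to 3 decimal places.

1.708 bits

H(Z) = −Σ p·log₂ p.
  −(0.123)·log₂(0.123) = 0.3719
  −(0.016)·log₂(0.016) = 0.0955
  −(0.147)·log₂(0.147) = 0.4066
  −(0.585)·log₂(0.585) = 0.4525
  −(0.129)·log₂(0.129) = 0.3811
Sum: 0.3719 + 0.0955 + 0.4066 + 0.4525 + 0.3811 = 1.708 bits.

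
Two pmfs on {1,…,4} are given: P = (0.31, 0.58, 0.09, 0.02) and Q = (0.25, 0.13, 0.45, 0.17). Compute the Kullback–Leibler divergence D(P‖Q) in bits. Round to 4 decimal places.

D(P‖Q) = Σ p·log₂(p/q).
  0.31·log₂(0.31/0.25) = 0.09621
  0.58·log₂(0.58/0.13) = 1.25137
  0.09·log₂(0.09/0.45) = -0.20897
  0.02·log₂(0.02/0.17) = -0.06175
D(P‖Q) = 1.0769 bits.

1.0769 bits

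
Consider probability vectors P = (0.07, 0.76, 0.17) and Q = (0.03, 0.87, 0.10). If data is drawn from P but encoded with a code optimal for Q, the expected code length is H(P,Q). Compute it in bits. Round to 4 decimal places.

H(P,Q) = −Σ p·log₂ q.
  −0.07·log₂(0.03) = 0.35412
  −0.76·log₂(0.87) = 0.15269
  −0.17·log₂(0.10) = 0.56473
H(P,Q) = 1.0715 bits.

1.0715 bits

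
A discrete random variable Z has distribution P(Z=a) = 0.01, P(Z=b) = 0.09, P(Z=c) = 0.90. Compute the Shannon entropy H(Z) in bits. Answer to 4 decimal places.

0.5159 bits

H(Z) = −Σ p·log₂ p.
  −(0.01)·log₂(0.01) = 0.06644
  −(0.09)·log₂(0.09) = 0.31265
  −(0.90)·log₂(0.90) = 0.13680
Sum: 0.06644 + 0.31265 + 0.13680 = 0.5159 bits.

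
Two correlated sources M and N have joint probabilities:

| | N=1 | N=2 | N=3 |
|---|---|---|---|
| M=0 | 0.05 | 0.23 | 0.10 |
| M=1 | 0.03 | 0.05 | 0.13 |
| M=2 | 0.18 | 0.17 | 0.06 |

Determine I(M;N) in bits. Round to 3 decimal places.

Marginals: p(M) = (0.3800, 0.2100, 0.4100), p(N) = (0.2600, 0.4500, 0.2900).
I(M;N) = Σ p(x,y)·log₂[p(x,y)/(p(x)p(y))].
  (0,1): 0.05·log₂(0.5061) = -0.0491
  (0,2): 0.23·log₂(1.3450) = 0.0984
  (0,3): 0.10·log₂(0.9074) = -0.0140
  (1,1): 0.03·log₂(0.5495) = -0.0259
  (1,2): 0.05·log₂(0.5291) = -0.0459
  (1,3): 0.13·log₂(2.1346) = 0.1422
  (2,1): 0.18·log₂(1.6886) = 0.1360
  (2,2): 0.17·log₂(0.9214) = -0.0201
  (2,3): 0.06·log₂(0.5046) = -0.0592
Sum = 0.162 bits.

0.162 bits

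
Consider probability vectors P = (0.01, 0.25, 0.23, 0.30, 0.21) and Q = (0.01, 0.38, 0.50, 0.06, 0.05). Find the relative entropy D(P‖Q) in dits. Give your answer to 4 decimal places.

D(P‖Q) = Σ p·log₁₀(p/q).
  0.01·log₁₀(0.01/0.01) = 0.00000
  0.25·log₁₀(0.25/0.38) = -0.04546
  0.23·log₁₀(0.23/0.50) = -0.07757
  0.30·log₁₀(0.30/0.06) = 0.20969
  0.21·log₁₀(0.21/0.05) = 0.13088
D(P‖Q) = 0.2175 dits.

0.2175 dits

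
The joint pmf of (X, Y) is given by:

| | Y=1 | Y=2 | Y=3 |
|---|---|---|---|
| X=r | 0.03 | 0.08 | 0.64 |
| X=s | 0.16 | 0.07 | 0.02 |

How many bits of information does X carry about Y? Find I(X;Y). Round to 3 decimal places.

0.413 bits

Marginals: p(X) = (0.7500, 0.2500), p(Y) = (0.1900, 0.1500, 0.6600).
I(X;Y) = Σ p(x,y)·log₂[p(x,y)/(p(x)p(y))].
  (r,1): 0.03·log₂(0.2105) = -0.0674
  (r,2): 0.08·log₂(0.7111) = -0.0393
  (r,3): 0.64·log₂(1.2929) = 0.2372
  (s,1): 0.16·log₂(3.3684) = 0.2803
  (s,2): 0.07·log₂(1.8667) = 0.0630
  (s,3): 0.02·log₂(0.1212) = -0.0609
Sum = 0.413 bits.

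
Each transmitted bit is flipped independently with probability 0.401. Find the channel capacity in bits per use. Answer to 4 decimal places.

0.0285 bits

Binary symmetric channel: C = 1 − h₂(ε) where h₂ is the binary entropy function.
h₂(0.401) = −0.401·log₂0.401 − 0.599·log₂0.599 = 0.9715.
C = 1 − 0.9715 = 0.0285 bits per channel use.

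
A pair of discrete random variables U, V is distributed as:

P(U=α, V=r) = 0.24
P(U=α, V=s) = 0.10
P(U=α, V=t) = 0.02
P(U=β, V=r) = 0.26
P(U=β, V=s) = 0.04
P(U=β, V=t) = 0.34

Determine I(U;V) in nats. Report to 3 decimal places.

0.146 nats

Marginals: p(U) = (0.3600, 0.6400), p(V) = (0.5000, 0.1400, 0.3600).
I(U;V) = Σ p(x,y)·ln[p(x,y)/(p(x)p(y))].
  (α,r): 0.24·ln(1.3333) = 0.0690
  (α,s): 0.10·ln(1.9841) = 0.0685
  (α,t): 0.02·ln(0.1543) = -0.0374
  (β,r): 0.26·ln(0.8125) = -0.0540
  (β,s): 0.04·ln(0.4464) = -0.0323
  (β,t): 0.34·ln(1.4757) = 0.1323
Sum = 0.146 nats.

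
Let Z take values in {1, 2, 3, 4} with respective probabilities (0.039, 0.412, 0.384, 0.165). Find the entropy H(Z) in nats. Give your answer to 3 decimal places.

H(Z) = −Σ p·ln p.
  −(0.039)·ln(0.039) = 0.1265
  −(0.412)·ln(0.412) = 0.3653
  −(0.384)·ln(0.384) = 0.3675
  −(0.165)·ln(0.165) = 0.2973
Sum: 0.1265 + 0.3653 + 0.3675 + 0.2973 = 1.157 nats.

1.157 nats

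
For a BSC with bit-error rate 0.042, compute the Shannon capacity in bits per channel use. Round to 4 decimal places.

Binary symmetric channel: C = 1 − h₂(ε) where h₂ is the binary entropy function.
h₂(0.042) = −0.042·log₂0.042 − 0.958·log₂0.958 = 0.2514.
C = 1 − 0.2514 = 0.7486 bits per channel use.

0.7486 bits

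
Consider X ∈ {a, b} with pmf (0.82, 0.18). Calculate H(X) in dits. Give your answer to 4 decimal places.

0.2047 dits

H(X) = −Σ p·log₁₀ p.
  −(0.82)·log₁₀(0.82) = 0.07067
  −(0.18)·log₁₀(0.18) = 0.13405
Sum: 0.07067 + 0.13405 = 0.2047 dits.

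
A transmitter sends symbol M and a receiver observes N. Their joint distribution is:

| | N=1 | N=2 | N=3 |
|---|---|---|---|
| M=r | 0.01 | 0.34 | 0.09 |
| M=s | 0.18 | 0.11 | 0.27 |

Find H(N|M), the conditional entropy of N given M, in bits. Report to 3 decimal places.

1.224 bits

Marginals: p(M) = (0.4400, 0.5600), p(N) = (0.1900, 0.4500, 0.3600).
H(N|M) = Σ p(M) · H(N|M=·).
  M=r: p=0.4400, H(N|M=r) = 0.8798
  M=s: p=0.5600, H(N|M=s) = 1.4950
Weighted sum = 1.224 bits.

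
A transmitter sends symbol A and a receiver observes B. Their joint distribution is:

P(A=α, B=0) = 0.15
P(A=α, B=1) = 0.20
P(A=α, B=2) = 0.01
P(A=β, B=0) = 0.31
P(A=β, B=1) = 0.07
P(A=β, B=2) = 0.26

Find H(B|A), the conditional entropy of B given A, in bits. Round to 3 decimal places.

Marginals: p(A) = (0.3600, 0.6400), p(B) = (0.4600, 0.2700, 0.2700).
H(B|A) = Σ p(A) · H(B|A=·).
  A=α: p=0.3600, H(B|A=α) = 1.1410
  A=β: p=0.6400, H(B|A=β) = 1.3837
Weighted sum = 1.296 bits.

1.296 bits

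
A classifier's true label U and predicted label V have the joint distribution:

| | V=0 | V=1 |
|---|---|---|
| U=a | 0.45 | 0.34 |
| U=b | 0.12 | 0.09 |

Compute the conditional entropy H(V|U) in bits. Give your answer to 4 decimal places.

0.9858 bits

Marginals: p(U) = (0.7900, 0.2100), p(V) = (0.5700, 0.4300).
H(V|U) = Σ p(U) · H(V|U=·).
  U=a: p=0.7900, H(V|U=a) = 0.9860
  U=b: p=0.2100, H(V|U=b) = 0.9852
Weighted sum = 0.9858 bits.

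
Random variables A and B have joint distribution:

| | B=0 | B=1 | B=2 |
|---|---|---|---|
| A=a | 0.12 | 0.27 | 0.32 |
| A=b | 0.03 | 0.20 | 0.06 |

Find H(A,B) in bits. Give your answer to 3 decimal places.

2.263 bits

H(A,B) = −Σ p(x,y)·log₂ p(x,y) over all 6 cells.
  cell (a,0): −0.12·log₂0.12 = 0.3671
  cell (a,1): −0.27·log₂0.27 = 0.5100
  cell (a,2): −0.32·log₂0.32 = 0.5260
  cell (b,0): −0.03·log₂0.03 = 0.1518
  cell (b,1): −0.20·log₂0.20 = 0.4644
  cell (b,2): −0.06·log₂0.06 = 0.2435
Sum = 2.263 bits.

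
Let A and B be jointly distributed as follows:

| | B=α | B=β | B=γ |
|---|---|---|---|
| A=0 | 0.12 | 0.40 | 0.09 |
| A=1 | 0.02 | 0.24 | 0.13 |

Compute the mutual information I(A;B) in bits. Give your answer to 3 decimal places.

0.056 bits

Marginals: p(A) = (0.6100, 0.3900), p(B) = (0.1400, 0.6400, 0.2200).
I(A;B) = H(A) + H(B) − H(A,B).
H(A) = 0.9648, H(B) = 1.2898, H(A,B) = 2.1981.
I(A;B) = 0.9648 + 1.2898 − 2.1981 = 0.056 bits.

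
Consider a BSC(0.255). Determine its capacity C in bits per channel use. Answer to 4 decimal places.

Binary symmetric channel: C = 1 − h₂(ε) where h₂ is the binary entropy function.
h₂(0.255) = −0.255·log₂0.255 − 0.745·log₂0.745 = 0.8191.
C = 1 − 0.8191 = 0.1809 bits per channel use.

0.1809 bits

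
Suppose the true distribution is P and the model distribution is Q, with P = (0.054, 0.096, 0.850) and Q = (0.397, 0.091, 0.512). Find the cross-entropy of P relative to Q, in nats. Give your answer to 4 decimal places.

0.8490 nats

H(P,Q) = −Σ p·ln q.
  −0.054·ln(0.397) = 0.04989
  −0.096·ln(0.091) = 0.23010
  −0.850·ln(0.512) = 0.56902
H(P,Q) = 0.8490 nats.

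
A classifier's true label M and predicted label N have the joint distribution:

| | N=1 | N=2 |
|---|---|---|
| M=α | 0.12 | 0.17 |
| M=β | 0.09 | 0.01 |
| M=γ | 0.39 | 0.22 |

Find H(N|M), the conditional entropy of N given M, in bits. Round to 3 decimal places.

0.906 bits

Chain rule: H(N|M) = H(M,N) − H(M).
Marginals: p(M) = (0.2900, 0.1000, 0.6100), p(N) = (0.6000, 0.4000).
H(M,N) = 2.1911 bits; H(M) = 1.2851 bits.
H(N|M) = 2.1911 − 1.2851 = 0.906 bits.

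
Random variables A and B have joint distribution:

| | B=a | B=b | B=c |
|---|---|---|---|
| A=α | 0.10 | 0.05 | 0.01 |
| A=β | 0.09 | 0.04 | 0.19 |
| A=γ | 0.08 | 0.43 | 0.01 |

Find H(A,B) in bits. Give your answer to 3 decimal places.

2.450 bits

H(A,B) = −Σ p(x,y)·log₂ p(x,y) over all 9 cells.
  cell (α,a): −0.10·log₂0.10 = 0.3322
  cell (α,b): −0.05·log₂0.05 = 0.2161
  cell (α,c): −0.01·log₂0.01 = 0.0664
  cell (β,a): −0.09·log₂0.09 = 0.3127
  cell (β,b): −0.04·log₂0.04 = 0.1858
  cell (β,c): −0.19·log₂0.19 = 0.4552
  cell (γ,a): −0.08·log₂0.08 = 0.2915
  cell (γ,b): −0.43·log₂0.43 = 0.5236
  cell (γ,c): −0.01·log₂0.01 = 0.0664
Sum = 2.450 bits.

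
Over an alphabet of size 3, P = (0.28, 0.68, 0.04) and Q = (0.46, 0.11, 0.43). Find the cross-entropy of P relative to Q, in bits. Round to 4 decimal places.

2.5278 bits

H(P,Q) = −Σ p·log₂ q.
  −0.28·log₂(0.46) = 0.31368
  −0.68·log₂(0.11) = 2.16541
  −0.04·log₂(0.43) = 0.04870
H(P,Q) = 2.5278 bits.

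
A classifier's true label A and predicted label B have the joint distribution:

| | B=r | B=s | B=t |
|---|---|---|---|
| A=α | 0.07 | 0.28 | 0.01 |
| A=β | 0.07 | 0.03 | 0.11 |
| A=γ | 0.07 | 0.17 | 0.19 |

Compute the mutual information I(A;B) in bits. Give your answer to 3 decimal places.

Marginals: p(A) = (0.3600, 0.2100, 0.4300), p(B) = (0.2100, 0.4800, 0.3100).
I(A;B) = Σ p(x,y)·log₂[p(x,y)/(p(x)p(y))].
  (α,r): 0.07·log₂(0.9259) = -0.0078
  (α,s): 0.28·log₂(1.6204) = 0.1950
  (α,t): 0.01·log₂(0.0896) = -0.0348
  (β,r): 0.07·log₂(1.5873) = 0.0467
  (β,s): 0.03·log₂(0.2976) = -0.0525
  (β,t): 0.11·log₂(1.6897) = 0.0832
  (γ,r): 0.07·log₂(0.7752) = -0.0257
  (γ,s): 0.17·log₂(0.8236) = -0.0476
  (γ,t): 0.19·log₂(1.4254) = 0.0972
Sum = 0.254 bits.

0.254 bits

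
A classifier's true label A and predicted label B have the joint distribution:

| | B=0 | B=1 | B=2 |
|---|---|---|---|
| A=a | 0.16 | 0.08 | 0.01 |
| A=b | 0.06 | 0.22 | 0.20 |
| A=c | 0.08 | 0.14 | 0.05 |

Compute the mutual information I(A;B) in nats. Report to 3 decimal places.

Marginals: p(A) = (0.2500, 0.4800, 0.2700), p(B) = (0.3000, 0.4400, 0.2600).
I(A;B) = H(A) + H(B) − H(A,B).
H(A) = 1.0524, H(B) = 1.0727, H(A,B) = 1.9922.
I(A;B) = 1.0524 + 1.0727 − 1.9922 = 0.133 nats.

0.133 nats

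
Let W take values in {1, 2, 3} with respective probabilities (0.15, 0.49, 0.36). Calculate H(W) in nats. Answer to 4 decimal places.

1.0019 nats

H(W) = −Σ p·ln p.
  −(0.15)·ln(0.15) = 0.28457
  −(0.49)·ln(0.49) = 0.34954
  −(0.36)·ln(0.36) = 0.36779
Sum: 0.28457 + 0.34954 + 0.36779 = 1.0019 nats.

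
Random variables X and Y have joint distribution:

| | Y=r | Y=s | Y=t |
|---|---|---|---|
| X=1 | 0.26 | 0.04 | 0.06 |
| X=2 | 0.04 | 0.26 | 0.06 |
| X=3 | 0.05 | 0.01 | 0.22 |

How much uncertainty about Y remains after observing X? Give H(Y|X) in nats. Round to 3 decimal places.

Marginals: p(X) = (0.3600, 0.3600, 0.2800), p(Y) = (0.3500, 0.3100, 0.3400).
H(Y|X) = Σ p(X) · H(Y|X=·).
  X=1: p=0.3600, H(Y|X=1) = 0.7778
  X=2: p=0.3600, H(Y|X=2) = 0.7778
  X=3: p=0.2800, H(Y|X=3) = 0.6161
Weighted sum = 0.733 nats.

0.733 nats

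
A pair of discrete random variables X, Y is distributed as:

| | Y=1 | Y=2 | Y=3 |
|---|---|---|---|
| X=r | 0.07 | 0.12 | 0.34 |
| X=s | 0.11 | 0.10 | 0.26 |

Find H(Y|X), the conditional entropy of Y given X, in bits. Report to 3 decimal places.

Marginals: p(X) = (0.5300, 0.4700), p(Y) = (0.1800, 0.2200, 0.6000).
H(Y|X) = Σ p(X) · H(Y|X=·).
  X=r: p=0.5300, H(Y|X=r) = 1.2818
  X=s: p=0.4700, H(Y|X=s) = 1.4379
Weighted sum = 1.355 bits.

1.355 bits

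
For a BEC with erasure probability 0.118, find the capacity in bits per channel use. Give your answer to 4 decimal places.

0.8820 bits

Binary erasure channel: capacity C = 1 − ε.
C = 1 − 0.118 = 0.8820 bits per channel use.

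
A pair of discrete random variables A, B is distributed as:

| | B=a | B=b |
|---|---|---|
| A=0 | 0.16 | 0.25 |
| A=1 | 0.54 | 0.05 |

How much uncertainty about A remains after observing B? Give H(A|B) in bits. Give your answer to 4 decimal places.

0.7379 bits

Chain rule: H(A|B) = H(A,B) − H(B).
Marginals: p(A) = (0.4100, 0.5900), p(B) = (0.7000, 0.3000).
H(A,B) = 1.6192 bits; H(B) = 0.8813 bits.
H(A|B) = 1.6192 − 0.8813 = 0.7379 bits.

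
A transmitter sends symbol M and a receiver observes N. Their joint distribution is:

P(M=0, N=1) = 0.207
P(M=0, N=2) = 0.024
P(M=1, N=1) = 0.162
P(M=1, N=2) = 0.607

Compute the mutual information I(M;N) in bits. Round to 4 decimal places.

0.2676 bits

Marginals: p(M) = (0.2310, 0.7690), p(N) = (0.3690, 0.6310).
I(M;N) = H(M) + H(N) − H(M,N).
H(M) = 0.7798, H(N) = 0.9499, H(M,N) = 1.4621.
I(M;N) = 0.7798 + 0.9499 − 1.4621 = 0.2676 bits.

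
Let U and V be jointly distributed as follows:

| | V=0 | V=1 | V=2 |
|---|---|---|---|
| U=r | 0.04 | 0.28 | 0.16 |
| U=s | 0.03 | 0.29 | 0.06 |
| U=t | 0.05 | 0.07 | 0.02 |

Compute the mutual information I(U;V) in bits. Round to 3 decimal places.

Marginals: p(U) = (0.4800, 0.3800, 0.1400), p(V) = (0.1200, 0.6400, 0.2400).
I(U;V) = H(U) + H(V) − H(U,V).
H(U) = 1.4358, H(V) = 1.2733, H(U,V) = 2.6337.
I(U;V) = 1.4358 + 1.2733 − 2.6337 = 0.075 bits.

0.075 bits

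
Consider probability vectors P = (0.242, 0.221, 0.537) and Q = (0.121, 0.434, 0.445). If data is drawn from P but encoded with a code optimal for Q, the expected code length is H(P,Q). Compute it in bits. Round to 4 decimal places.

1.6308 bits

H(P,Q) = −Σ p·log₂ q.
  −0.242·log₂(0.121) = 0.73735
  −0.221·log₂(0.434) = 0.26614
  −0.537·log₂(0.445) = 0.62728
H(P,Q) = 1.6308 bits.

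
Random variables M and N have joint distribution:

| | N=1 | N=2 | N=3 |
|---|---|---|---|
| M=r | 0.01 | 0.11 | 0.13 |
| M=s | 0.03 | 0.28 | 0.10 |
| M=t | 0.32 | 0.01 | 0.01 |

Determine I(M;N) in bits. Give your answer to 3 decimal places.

0.654 bits

Marginals: p(M) = (0.2500, 0.4100, 0.3400), p(N) = (0.3600, 0.4000, 0.2400).
I(M;N) = H(M) + H(N) − H(M,N).
H(M) = 1.5566, H(N) = 1.5535, H(M,N) = 2.4565.
I(M;N) = 1.5566 + 1.5535 − 2.4565 = 0.654 bits.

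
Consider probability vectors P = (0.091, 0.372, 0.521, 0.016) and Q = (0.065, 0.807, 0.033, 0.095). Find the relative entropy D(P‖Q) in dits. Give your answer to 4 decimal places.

0.5001 dits

D(P‖Q) = Σ p·log₁₀(p/q).
  0.091·log₁₀(0.091/0.065) = 0.01330
  0.372·log₁₀(0.372/0.807) = -0.12511
  0.521·log₁₀(0.521/0.033) = 0.62433
  0.016·log₁₀(0.016/0.095) = -0.01238
D(P‖Q) = 0.5001 dits.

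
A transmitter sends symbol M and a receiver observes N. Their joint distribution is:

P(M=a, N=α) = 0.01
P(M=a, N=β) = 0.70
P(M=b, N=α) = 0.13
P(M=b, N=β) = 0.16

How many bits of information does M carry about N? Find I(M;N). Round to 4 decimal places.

Marginals: p(M) = (0.7100, 0.2900), p(N) = (0.1400, 0.8600).
I(M;N) = Σ p(x,y)·log₂[p(x,y)/(p(x)p(y))].
  (a,α): 0.01·log₂(0.1006) = -0.03313
  (a,β): 0.70·log₂(1.1464) = 0.13799
  (b,α): 0.13·log₂(3.2020) = 0.21826
  (b,β): 0.16·log₂(0.6415) = -0.10246
Sum = 0.2207 bits.

0.2207 bits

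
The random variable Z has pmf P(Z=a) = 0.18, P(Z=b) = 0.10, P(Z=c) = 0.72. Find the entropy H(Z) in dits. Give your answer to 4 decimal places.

H(Z) = −Σ p·log₁₀ p.
  −(0.18)·log₁₀(0.18) = 0.13405
  −(0.10)·log₁₀(0.10) = 0.10000
  −(0.72)·log₁₀(0.72) = 0.10272
Sum: 0.13405 + 0.10000 + 0.10272 = 0.3368 dits.

0.3368 dits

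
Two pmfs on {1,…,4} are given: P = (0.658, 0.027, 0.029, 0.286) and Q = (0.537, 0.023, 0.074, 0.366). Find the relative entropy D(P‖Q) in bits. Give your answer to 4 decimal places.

0.0582 bits

D(P‖Q) = Σ p·log₂(p/q).
  0.658·log₂(0.658/0.537) = 0.19290
  0.027·log₂(0.027/0.023) = 0.00625
  0.029·log₂(0.029/0.074) = -0.03919
  0.286·log₂(0.286/0.366) = -0.10177
D(P‖Q) = 0.0582 bits.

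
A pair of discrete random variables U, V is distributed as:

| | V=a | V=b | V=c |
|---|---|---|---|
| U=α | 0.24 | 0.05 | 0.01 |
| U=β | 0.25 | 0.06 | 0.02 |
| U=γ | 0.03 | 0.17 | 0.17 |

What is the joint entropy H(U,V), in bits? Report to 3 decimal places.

H(U,V) = −Σ p(x,y)·log₂ p(x,y) over all 9 cells.
  cell (α,a): −0.24·log₂0.24 = 0.4941
  cell (α,b): −0.05·log₂0.05 = 0.2161
  cell (α,c): −0.01·log₂0.01 = 0.0664
  cell (β,a): −0.25·log₂0.25 = 0.5000
  cell (β,b): −0.06·log₂0.06 = 0.2435
  cell (β,c): −0.02·log₂0.02 = 0.1129
  cell (γ,a): −0.03·log₂0.03 = 0.1518
  cell (γ,b): −0.17·log₂0.17 = 0.4346
  cell (γ,c): −0.17·log₂0.17 = 0.4346
Sum = 2.654 bits.

2.654 bits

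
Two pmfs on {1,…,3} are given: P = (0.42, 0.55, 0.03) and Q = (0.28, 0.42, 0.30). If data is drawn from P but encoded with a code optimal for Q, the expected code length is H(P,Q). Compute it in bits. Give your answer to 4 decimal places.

1.5118 bits

H(P,Q) = −Σ p·log₂ q.
  −0.42·log₂(0.28) = 0.77133
  −0.55·log₂(0.42) = 0.68835
  −0.03·log₂(0.30) = 0.05211
H(P,Q) = 1.5118 bits.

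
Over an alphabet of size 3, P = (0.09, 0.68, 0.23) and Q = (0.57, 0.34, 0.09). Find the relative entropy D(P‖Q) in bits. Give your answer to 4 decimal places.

0.7517 bits

D(P‖Q) = Σ p·log₂(p/q).
  0.09·log₂(0.09/0.57) = -0.23967
  0.68·log₂(0.68/0.34) = 0.68000
  0.23·log₂(0.23/0.09) = 0.31134
D(P‖Q) = 0.7517 bits.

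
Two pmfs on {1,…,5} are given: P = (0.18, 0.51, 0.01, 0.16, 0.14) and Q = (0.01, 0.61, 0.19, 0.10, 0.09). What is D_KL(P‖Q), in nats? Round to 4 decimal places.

D(P‖Q) = Σ p·ln(p/q).
  0.18·ln(0.18/0.01) = 0.52027
  0.51·ln(0.51/0.61) = -0.09131
  0.01·ln(0.01/0.19) = -0.02944
  0.16·ln(0.16/0.10) = 0.07520
  0.14·ln(0.14/0.09) = 0.06186
D(P‖Q) = 0.5366 nats.

0.5366 nats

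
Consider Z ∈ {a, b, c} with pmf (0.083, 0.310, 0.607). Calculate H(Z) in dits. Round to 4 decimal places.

H(Z) = −Σ p·log₁₀ p.
  −(0.083)·log₁₀(0.083) = 0.08972
  −(0.310)·log₁₀(0.310) = 0.15768
  −(0.607)·log₁₀(0.607) = 0.13160
Sum: 0.08972 + 0.15768 + 0.13160 = 0.3790 dits.

0.3790 dits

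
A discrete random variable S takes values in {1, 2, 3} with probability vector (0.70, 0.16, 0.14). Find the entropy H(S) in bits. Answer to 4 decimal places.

H(S) = −Σ p·log₂ p.
  −(0.70)·log₂(0.70) = 0.36020
  −(0.16)·log₂(0.16) = 0.42302
  −(0.14)·log₂(0.14) = 0.39711
Sum: 0.36020 + 0.42302 + 0.39711 = 1.1803 bits.

1.1803 bits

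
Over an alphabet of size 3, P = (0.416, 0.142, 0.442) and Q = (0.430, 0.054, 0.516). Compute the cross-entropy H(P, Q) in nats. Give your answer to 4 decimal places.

1.0580 nats

H(P,Q) = −Σ p·ln q.
  −0.416·ln(0.430) = 0.35109
  −0.142·ln(0.054) = 0.41447
  −0.442·ln(0.516) = 0.29245
H(P,Q) = 1.0580 nats.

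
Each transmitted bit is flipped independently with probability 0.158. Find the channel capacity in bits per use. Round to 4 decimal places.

Binary symmetric channel: C = 1 − h₂(ε) where h₂ is the binary entropy function.
h₂(0.158) = −0.158·log₂0.158 − 0.842·log₂0.842 = 0.6295.
C = 1 − 0.6295 = 0.3705 bits per channel use.

0.3705 bits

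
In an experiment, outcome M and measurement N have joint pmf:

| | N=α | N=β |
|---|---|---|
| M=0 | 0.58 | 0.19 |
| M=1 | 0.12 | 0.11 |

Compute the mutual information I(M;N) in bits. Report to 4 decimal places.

Marginals: p(M) = (0.7700, 0.2300), p(N) = (0.7000, 0.3000).
I(M;N) = H(M) + H(N) − H(M,N).
H(M) = 0.7780, H(N) = 0.8813, H(M,N) = 1.6284.
I(M;N) = 0.7780 + 0.8813 − 1.6284 = 0.0309 bits.

0.0309 bits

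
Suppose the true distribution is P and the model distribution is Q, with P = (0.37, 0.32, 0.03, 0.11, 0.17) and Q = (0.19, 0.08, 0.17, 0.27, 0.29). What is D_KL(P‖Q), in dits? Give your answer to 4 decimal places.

0.1948 dits

D(P‖Q) = Σ p·log₁₀(p/q).
  0.37·log₁₀(0.37/0.19) = 0.10710
  0.32·log₁₀(0.32/0.08) = 0.19266
  0.03·log₁₀(0.03/0.17) = -0.02260
  0.11·log₁₀(0.11/0.27) = -0.04290
  0.17·log₁₀(0.17/0.29) = -0.03943
D(P‖Q) = 0.1948 dits.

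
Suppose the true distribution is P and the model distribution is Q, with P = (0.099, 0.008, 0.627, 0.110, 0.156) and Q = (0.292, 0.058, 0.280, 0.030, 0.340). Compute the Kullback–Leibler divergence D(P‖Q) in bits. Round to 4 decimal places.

0.5827 bits

D(P‖Q) = Σ p·log₂(p/q).
  0.099·log₂(0.099/0.292) = -0.15449
  0.008·log₂(0.008/0.058) = -0.02286
  0.627·log₂(0.627/0.280) = 0.72923
  0.110·log₂(0.110/0.030) = 0.20619
  0.156·log₂(0.156/0.340) = -0.17534
D(P‖Q) = 0.5827 bits.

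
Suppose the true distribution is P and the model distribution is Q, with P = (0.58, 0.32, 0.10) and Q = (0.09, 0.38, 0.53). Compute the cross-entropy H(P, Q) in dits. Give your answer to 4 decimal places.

H(P,Q) = −Σ p·log₁₀ q.
  −0.58·log₁₀(0.09) = 0.60654
  −0.32·log₁₀(0.38) = 0.13447
  −0.10·log₁₀(0.53) = 0.02757
H(P,Q) = 0.7686 dits.

0.7686 dits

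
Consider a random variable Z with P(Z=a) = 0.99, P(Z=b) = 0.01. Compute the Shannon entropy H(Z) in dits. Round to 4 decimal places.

H(Z) = −Σ p·log₁₀ p.
  −(0.99)·log₁₀(0.99) = 0.00432
  −(0.01)·log₁₀(0.01) = 0.02000
Sum: 0.00432 + 0.02000 = 0.0243 dits.

0.0243 dits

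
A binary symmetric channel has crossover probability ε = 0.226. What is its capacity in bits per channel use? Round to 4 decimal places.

0.2290 bits

Binary symmetric channel: C = 1 − h₂(ε) where h₂ is the binary entropy function.
h₂(0.226) = −0.226·log₂0.226 − 0.774·log₂0.774 = 0.7710.
C = 1 − 0.7710 = 0.2290 bits per channel use.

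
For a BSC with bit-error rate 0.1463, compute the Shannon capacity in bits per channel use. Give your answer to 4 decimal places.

0.3995 bits

Binary symmetric channel: C = 1 − h₂(ε) where h₂ is the binary entropy function.
h₂(0.1463) = −0.1463·log₂0.1463 − 0.8537·log₂0.8537 = 0.6005.
C = 1 − 0.6005 = 0.3995 bits per channel use.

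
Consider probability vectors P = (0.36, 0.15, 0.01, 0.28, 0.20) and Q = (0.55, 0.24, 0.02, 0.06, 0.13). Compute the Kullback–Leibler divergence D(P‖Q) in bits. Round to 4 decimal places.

0.4147 bits

D(P‖Q) = Σ p·log₂(p/q).
  0.36·log₂(0.36/0.55) = -0.22012
  0.15·log₂(0.15/0.24) = -0.10171
  0.01·log₂(0.01/0.02) = -0.01000
  0.28·log₂(0.28/0.06) = 0.62227
  0.20·log₂(0.20/0.13) = 0.12430
D(P‖Q) = 0.4147 bits.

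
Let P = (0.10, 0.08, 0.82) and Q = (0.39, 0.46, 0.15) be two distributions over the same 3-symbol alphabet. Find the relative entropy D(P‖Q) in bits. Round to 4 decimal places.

1.6113 bits

D(P‖Q) = Σ p·log₂(p/q).
  0.10·log₂(0.10/0.39) = -0.19635
  0.08·log₂(0.08/0.46) = -0.20188
  0.82·log₂(0.82/0.15) = 2.00954
D(P‖Q) = 1.6113 bits.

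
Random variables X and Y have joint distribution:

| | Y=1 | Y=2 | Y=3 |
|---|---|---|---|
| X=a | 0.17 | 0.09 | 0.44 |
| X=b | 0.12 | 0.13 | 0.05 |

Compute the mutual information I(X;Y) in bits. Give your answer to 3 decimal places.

Marginals: p(X) = (0.7000, 0.3000), p(Y) = (0.2900, 0.2200, 0.4900).
I(X;Y) = H(X) + H(Y) − H(X,Y).
H(X) = 0.8813, H(Y) = 1.5028, H(X,Y) = 2.2342.
I(X;Y) = 0.8813 + 1.5028 − 2.2342 = 0.150 bits.

0.150 bits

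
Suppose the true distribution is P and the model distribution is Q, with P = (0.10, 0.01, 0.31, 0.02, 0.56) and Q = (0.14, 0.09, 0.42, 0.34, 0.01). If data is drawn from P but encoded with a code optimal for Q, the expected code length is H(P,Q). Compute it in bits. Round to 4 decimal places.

4.4581 bits

H(P,Q) = −Σ p·log₂ q.
  −0.10·log₂(0.14) = 0.28365
  −0.01·log₂(0.09) = 0.03474
  −0.31·log₂(0.42) = 0.38798
  −0.02·log₂(0.34) = 0.03113
  −0.56·log₂(0.01) = 3.72056
H(P,Q) = 4.4581 bits.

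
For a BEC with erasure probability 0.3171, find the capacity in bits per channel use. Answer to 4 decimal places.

0.6829 bits

Binary erasure channel: capacity C = 1 − ε.
C = 1 − 0.3171 = 0.6829 bits per channel use.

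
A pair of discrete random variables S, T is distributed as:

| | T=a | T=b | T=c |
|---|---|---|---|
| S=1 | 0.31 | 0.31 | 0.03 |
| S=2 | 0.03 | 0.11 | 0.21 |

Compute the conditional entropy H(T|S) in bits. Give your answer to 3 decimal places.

Chain rule: H(T|S) = H(S,T) − H(S).
Marginals: p(S) = (0.6500, 0.3500), p(T) = (0.3400, 0.4200, 0.2400).
H(S,T) = 2.1742 bits; H(S) = 0.9341 bits.
H(T|S) = 2.1742 − 0.9341 = 1.240 bits.

1.240 bits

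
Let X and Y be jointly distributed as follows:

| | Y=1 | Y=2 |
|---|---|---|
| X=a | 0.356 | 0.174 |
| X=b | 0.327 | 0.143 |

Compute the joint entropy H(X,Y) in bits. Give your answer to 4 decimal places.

1.8980 bits

H(X,Y) = −Σ p(x,y)·log₂ p(x,y) over all 4 cells.
  cell (a,1): −0.356·log₂0.356 = 0.53046
  cell (a,2): −0.174·log₂0.174 = 0.43897
  cell (b,1): −0.327·log₂0.327 = 0.52733
  cell (b,2): −0.143·log₂0.143 = 0.40125
Sum = 1.8980 bits.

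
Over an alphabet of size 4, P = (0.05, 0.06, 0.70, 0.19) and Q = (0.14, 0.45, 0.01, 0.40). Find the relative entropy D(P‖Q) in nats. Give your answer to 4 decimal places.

2.6601 nats

D(P‖Q) = Σ p·ln(p/q).
  0.05·ln(0.05/0.14) = -0.05148
  0.06·ln(0.06/0.45) = -0.12089
  0.70·ln(0.70/0.01) = 2.97395
  0.19·ln(0.19/0.40) = -0.14144
D(P‖Q) = 2.6601 nats.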